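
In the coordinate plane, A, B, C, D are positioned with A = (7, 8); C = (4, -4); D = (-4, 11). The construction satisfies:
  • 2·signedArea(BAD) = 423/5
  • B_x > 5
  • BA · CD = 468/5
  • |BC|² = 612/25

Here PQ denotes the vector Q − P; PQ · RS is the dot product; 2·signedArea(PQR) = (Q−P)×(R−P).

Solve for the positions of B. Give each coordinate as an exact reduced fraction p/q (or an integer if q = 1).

B = (26/5, 4/5)

1. B_x = 26/5  [BA · CD = 468/5 ∩ 2·signedArea(BAD) = 423/5]
2. B_y = 4/5  [BA · CD = 468/5 ∩ 2·signedArea(BAD) = 423/5]
   → B = (26/5, 4/5)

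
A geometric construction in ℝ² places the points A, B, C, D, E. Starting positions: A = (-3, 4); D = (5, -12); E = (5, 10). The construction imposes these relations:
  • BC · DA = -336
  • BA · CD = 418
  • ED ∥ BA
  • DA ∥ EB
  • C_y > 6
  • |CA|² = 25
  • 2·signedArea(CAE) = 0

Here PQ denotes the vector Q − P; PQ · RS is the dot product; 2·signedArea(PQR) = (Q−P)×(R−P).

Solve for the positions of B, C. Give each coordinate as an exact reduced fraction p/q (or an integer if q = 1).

1. B_x = -3  [ED ∥ BA ∩ DA ∥ EB]
2. B_y = 26  [ED ∥ BA ∩ DA ∥ EB]
   → B = (-3, 26)
3. C_x = 1  [2·signedArea(CAE) = 0 ∩ BA · CD = 418]
4. C_y = 7  [2·signedArea(CAE) = 0 ∩ BA · CD = 418]
   → C = (1, 7)

B = (-3, 26)
C = (1, 7)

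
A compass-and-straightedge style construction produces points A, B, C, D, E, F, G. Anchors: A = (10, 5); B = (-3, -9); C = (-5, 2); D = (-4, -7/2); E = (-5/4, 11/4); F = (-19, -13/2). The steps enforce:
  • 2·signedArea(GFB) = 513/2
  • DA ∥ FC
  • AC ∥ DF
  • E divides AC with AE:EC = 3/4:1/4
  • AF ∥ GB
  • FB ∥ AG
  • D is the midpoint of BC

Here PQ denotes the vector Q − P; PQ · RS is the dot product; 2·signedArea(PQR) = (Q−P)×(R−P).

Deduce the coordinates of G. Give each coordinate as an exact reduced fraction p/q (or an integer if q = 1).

G = (26, 5/2)

1. G_x = 26  [AF ∥ GB ∩ FB ∥ AG]
2. G_y = 5/2  [AF ∥ GB ∩ FB ∥ AG]
   → G = (26, 5/2)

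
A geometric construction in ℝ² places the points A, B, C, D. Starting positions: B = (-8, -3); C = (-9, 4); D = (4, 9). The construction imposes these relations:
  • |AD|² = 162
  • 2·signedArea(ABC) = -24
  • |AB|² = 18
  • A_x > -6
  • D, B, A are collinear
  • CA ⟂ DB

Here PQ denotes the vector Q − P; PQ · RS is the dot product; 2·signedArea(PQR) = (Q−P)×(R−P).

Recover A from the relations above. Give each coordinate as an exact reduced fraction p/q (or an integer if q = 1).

1. A_x = -5  [D, B, A are collinear ∩ CA ⟂ DB]
2. A_y = 0  [D, B, A are collinear ∩ CA ⟂ DB]
   → A = (-5, 0)

A = (-5, 0)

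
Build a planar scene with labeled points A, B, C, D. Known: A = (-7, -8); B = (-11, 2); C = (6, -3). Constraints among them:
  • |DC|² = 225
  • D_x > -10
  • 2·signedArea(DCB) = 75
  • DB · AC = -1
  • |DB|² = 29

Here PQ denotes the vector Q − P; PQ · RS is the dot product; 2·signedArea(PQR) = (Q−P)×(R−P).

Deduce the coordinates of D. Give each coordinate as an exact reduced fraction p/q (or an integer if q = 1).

D = (-9, -3)

1. D_x = -9  [DB · AC = -1 ∩ 2·signedArea(DCB) = 75]
2. D_y = -3  [DB · AC = -1 ∩ 2·signedArea(DCB) = 75]
   → D = (-9, -3)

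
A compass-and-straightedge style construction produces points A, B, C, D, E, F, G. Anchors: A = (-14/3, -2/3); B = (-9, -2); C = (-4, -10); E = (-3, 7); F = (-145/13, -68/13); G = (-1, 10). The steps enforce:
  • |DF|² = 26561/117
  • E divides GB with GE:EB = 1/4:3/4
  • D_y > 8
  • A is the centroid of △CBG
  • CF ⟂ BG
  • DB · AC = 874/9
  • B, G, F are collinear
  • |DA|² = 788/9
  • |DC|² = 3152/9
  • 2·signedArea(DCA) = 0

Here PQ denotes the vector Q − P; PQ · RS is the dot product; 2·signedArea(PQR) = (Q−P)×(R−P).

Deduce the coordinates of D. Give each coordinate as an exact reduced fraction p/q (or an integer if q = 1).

1. D_x = -16/3  [2·signedArea(DCA) = 0 ∩ DB · AC = 874/9]
2. D_y = 26/3  [2·signedArea(DCA) = 0 ∩ DB · AC = 874/9]
   → D = (-16/3, 26/3)

D = (-16/3, 26/3)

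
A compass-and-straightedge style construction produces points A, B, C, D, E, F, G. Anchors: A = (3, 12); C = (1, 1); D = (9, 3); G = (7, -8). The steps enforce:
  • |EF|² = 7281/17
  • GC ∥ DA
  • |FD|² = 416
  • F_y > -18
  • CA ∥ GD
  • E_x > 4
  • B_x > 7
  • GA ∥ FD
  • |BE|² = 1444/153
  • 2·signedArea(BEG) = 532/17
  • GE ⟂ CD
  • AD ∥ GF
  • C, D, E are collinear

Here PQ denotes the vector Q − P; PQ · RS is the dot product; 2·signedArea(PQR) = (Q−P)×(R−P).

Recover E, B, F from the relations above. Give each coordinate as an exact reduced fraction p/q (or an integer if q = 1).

B = (383/51, 134/51)
E = (77/17, 32/17)
F = (13, -17)

1. E_x = 77/17  [C, D, E are collinear ∩ GE ⟂ CD]
2. E_y = 32/17  [C, D, E are collinear ∩ GE ⟂ CD]
   → E = (77/17, 32/17)
3. B_x = 383/51  [line 168/17·x + 42/17·y + -1372/17 = 0 ∩ |BE|² = 1444/153]
4. B_y = 134/51  [line 168/17·x + 42/17·y + -1372/17 = 0 ∩ |BE|² = 1444/153]
   → B = (383/51, 134/51)
5. F_x = 13  [GA ∥ FD ∩ AD ∥ GF]
6. F_y = -17  [GA ∥ FD ∩ AD ∥ GF]
   → F = (13, -17)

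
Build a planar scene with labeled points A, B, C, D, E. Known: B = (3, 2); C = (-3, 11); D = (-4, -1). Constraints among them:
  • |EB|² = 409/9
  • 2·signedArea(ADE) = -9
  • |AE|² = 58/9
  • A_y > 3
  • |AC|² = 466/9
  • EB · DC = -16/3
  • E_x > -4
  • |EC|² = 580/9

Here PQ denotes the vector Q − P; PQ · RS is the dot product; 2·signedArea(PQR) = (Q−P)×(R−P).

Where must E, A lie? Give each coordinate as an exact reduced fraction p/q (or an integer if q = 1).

A = (-4/3, 4)
E = (-11/3, 3)

1. E_x = -11/3  [line -1·x + -12·y + 97/3 = 0 ∩ |EC|² = 580/9]
2. E_y = 3  [line -1·x + -12·y + 97/3 = 0 ∩ |EC|² = 580/9]
   → E = (-11/3, 3)
3. A_x = -4/3  [line -4·x + 1/3·y + -20/3 = 0 ∩ |AE|² = 58/9]
4. A_y = 4  [line -4·x + 1/3·y + -20/3 = 0 ∩ |AE|² = 58/9]
   → A = (-4/3, 4)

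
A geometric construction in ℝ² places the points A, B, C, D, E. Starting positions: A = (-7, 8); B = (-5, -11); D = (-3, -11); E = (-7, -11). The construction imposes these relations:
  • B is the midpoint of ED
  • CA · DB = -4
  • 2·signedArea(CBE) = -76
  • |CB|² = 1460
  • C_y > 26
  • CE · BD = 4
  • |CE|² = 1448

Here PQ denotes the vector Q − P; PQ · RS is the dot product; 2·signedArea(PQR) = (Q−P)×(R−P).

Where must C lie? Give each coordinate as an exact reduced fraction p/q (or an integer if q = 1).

1. C_x = -9  [CA · DB = -4 ∩ 2·signedArea(CBE) = -76]
2. C_y = 27  [CA · DB = -4 ∩ 2·signedArea(CBE) = -76]
   → C = (-9, 27)

C = (-9, 27)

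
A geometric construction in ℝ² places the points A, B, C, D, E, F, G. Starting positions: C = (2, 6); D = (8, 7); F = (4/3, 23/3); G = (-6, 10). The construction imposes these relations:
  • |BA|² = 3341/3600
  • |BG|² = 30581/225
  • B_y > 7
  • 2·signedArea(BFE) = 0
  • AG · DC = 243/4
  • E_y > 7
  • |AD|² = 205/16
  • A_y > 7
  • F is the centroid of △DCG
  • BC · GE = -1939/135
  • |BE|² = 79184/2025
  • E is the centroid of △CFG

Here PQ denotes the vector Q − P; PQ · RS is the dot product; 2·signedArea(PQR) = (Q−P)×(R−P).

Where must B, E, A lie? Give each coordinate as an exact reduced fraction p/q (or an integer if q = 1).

A = (9/2, 31/4)
B = (16/3, 109/15)
E = (-8/9, 71/9)

1. E_x = -8/9  [E is the centroid of △CFG]
2. E_y = 71/9  [E is the centroid of △CFG]
   → E = (-8/9, 71/9)
3. A_x = 9/2  [line 6·x + 1·y + -139/4 = 0 ∩ |AD|² = 205/16]
4. A_y = 31/4  [line 6·x + 1·y + -139/4 = 0 ∩ |AD|² = 205/16]
   → A = (9/2, 31/4)
5. B_x = 16/3  [2·signedArea(BFE) = 0 ∩ BC · GE = -1939/135]
6. B_y = 109/15  [2·signedArea(BFE) = 0 ∩ BC · GE = -1939/135]
   → B = (16/3, 109/15)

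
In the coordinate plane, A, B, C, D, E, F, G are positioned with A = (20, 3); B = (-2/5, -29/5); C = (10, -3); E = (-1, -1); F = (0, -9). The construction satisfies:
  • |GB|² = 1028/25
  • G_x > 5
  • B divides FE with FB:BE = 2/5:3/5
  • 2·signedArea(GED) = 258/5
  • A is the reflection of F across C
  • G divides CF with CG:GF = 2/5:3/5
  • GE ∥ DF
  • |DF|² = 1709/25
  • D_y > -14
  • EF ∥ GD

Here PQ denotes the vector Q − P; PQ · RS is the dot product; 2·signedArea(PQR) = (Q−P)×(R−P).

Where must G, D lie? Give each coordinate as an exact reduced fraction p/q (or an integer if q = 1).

D = (7, -67/5)
G = (6, -27/5)

1. G_x = 6  [G divides CF with CG:GF = 2/5:3/5]
2. G_y = -27/5  [G divides CF with CG:GF = 2/5:3/5]
   → G = (6, -27/5)
3. D_x = 7  [GE ∥ DF ∩ EF ∥ GD]
4. D_y = -67/5  [GE ∥ DF ∩ EF ∥ GD]
   → D = (7, -67/5)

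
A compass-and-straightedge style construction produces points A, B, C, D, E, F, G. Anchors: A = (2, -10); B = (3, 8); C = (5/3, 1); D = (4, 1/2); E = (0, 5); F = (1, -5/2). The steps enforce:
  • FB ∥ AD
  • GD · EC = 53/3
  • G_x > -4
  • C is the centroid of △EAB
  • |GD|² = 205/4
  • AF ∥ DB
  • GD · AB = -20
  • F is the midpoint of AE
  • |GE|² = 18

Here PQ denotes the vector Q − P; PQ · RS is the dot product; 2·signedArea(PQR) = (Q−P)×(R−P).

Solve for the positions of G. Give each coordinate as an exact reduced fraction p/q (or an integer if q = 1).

1. G_x = -3  [GD · EC = 53/3 ∩ GD · AB = -20]
2. G_y = 2  [GD · EC = 53/3 ∩ GD · AB = -20]
   → G = (-3, 2)

G = (-3, 2)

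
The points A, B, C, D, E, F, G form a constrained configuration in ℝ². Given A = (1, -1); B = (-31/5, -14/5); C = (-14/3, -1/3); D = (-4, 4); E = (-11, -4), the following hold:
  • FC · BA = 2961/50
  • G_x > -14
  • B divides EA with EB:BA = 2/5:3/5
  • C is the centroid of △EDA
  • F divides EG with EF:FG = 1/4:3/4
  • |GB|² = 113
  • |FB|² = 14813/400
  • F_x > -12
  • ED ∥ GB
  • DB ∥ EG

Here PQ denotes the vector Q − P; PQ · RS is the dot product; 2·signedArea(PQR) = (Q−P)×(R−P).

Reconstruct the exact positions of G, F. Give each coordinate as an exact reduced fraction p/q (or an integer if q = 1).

F = (-231/20, -57/10)
G = (-66/5, -54/5)

1. G_x = -66/5  [ED ∥ GB ∩ DB ∥ EG]
2. G_y = -54/5  [ED ∥ GB ∩ DB ∥ EG]
   → G = (-66/5, -54/5)
3. F_x = -231/20  [F divides EG with EF:FG = 1/4:3/4]
4. F_y = -57/10  [F divides EG with EF:FG = 1/4:3/4]
   → F = (-231/20, -57/10)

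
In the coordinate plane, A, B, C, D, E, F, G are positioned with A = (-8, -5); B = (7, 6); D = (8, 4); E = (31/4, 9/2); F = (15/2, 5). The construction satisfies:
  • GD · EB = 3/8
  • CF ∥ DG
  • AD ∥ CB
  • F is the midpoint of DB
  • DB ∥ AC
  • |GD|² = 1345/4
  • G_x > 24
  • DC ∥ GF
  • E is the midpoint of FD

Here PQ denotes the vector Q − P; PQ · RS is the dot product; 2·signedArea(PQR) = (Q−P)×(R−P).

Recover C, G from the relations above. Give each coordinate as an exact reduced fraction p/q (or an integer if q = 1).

1. C_x = -9  [AD ∥ CB ∩ DB ∥ AC]
2. C_y = -3  [AD ∥ CB ∩ DB ∥ AC]
   → C = (-9, -3)
3. G_x = 49/2  [DC ∥ GF ∩ CF ∥ DG]
4. G_y = 12  [DC ∥ GF ∩ CF ∥ DG]
   → G = (49/2, 12)

C = (-9, -3)
G = (49/2, 12)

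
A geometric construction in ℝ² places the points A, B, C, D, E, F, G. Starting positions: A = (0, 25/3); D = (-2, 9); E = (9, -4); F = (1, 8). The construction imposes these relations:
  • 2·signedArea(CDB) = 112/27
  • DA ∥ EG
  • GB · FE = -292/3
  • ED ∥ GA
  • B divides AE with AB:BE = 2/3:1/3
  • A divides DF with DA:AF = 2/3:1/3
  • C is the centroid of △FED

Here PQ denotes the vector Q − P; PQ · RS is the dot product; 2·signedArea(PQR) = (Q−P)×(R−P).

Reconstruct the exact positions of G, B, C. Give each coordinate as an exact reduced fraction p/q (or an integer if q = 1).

B = (6, 1/9)
C = (8/3, 13/3)
G = (11, -14/3)

1. G_x = 11  [ED ∥ GA ∩ DA ∥ EG]
2. G_y = -14/3  [ED ∥ GA ∩ DA ∥ EG]
   → G = (11, -14/3)
3. B_x = 6  [B divides AE with AB:BE = 2/3:1/3]
4. B_y = 1/9  [B divides AE with AB:BE = 2/3:1/3]
   → B = (6, 1/9)
5. C_x = 8/3  [C is the centroid of △FED]
6. C_y = 13/3  [C is the centroid of △FED]
   → C = (8/3, 13/3)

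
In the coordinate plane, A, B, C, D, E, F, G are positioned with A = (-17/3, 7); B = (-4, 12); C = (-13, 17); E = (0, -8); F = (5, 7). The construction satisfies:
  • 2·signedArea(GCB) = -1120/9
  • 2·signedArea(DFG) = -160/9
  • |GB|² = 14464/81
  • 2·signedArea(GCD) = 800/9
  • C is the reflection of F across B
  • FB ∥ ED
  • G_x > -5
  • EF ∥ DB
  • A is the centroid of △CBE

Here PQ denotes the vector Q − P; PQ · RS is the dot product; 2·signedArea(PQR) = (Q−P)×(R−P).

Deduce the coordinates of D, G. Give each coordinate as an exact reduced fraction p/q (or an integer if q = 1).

D = (-9, -3)
G = (-44/9, -4/3)

1. D_x = -9  [EF ∥ DB ∩ FB ∥ ED]
2. D_y = -3  [EF ∥ DB ∩ FB ∥ ED]
   → D = (-9, -3)
3. G_x = -44/9  [2·signedArea(GCB) = -1120/9 ∩ 2·signedArea(DFG) = -160/9]
4. G_y = -4/3  [2·signedArea(GCB) = -1120/9 ∩ 2·signedArea(DFG) = -160/9]
   → G = (-44/9, -4/3)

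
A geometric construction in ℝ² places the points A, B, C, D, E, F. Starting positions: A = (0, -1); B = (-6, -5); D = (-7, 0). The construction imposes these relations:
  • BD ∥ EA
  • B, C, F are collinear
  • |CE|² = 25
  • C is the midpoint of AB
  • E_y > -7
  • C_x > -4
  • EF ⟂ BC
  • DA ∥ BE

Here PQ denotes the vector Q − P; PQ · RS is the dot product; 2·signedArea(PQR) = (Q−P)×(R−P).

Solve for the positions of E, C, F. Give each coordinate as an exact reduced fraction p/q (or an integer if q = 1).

1. E_x = 1  [BD ∥ EA ∩ DA ∥ BE]
2. E_y = -6  [BD ∥ EA ∩ DA ∥ BE]
   → E = (1, -6)
3. C_x = -3  [C is the midpoint of AB]
4. C_y = -3  [C is the midpoint of AB]
   → C = (-3, -3)
5. F_x = -21/13  [B, C, F are collinear ∩ EF ⟂ BC]
6. F_y = -27/13  [B, C, F are collinear ∩ EF ⟂ BC]
   → F = (-21/13, -27/13)

C = (-3, -3)
E = (1, -6)
F = (-21/13, -27/13)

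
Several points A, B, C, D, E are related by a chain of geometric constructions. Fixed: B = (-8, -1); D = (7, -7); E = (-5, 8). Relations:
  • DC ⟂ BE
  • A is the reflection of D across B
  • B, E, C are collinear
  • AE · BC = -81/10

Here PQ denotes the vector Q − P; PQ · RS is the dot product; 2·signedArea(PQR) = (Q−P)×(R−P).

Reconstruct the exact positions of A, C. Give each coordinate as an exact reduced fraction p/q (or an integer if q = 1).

A = (-23, 5)
C = (-83/10, -19/10)

1. A_x = -23  [A is the reflection of D across B]
2. A_y = 5  [A is the reflection of D across B]
   → A = (-23, 5)
3. C_x = -83/10  [B, E, C are collinear ∩ DC ⟂ BE]
4. C_y = -19/10  [B, E, C are collinear ∩ DC ⟂ BE]
   → C = (-83/10, -19/10)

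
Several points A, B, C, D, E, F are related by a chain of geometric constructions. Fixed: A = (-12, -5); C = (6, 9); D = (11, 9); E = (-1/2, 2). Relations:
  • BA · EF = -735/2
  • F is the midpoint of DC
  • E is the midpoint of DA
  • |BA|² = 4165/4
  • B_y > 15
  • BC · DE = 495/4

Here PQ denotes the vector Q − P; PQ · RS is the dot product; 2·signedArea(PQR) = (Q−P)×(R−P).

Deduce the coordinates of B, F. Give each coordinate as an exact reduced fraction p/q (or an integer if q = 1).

1. B_x = 25/2  [line 23/2·x + 7·y + -1023/4 = 0 ∩ |BA|² = 4165/4]
2. B_y = 16  [line 23/2·x + 7·y + -1023/4 = 0 ∩ |BA|² = 4165/4]
   → B = (25/2, 16)
3. F_x = 17/2  [F is the midpoint of DC]
4. F_y = 9  [F is the midpoint of DC]
   → F = (17/2, 9)

B = (25/2, 16)
F = (17/2, 9)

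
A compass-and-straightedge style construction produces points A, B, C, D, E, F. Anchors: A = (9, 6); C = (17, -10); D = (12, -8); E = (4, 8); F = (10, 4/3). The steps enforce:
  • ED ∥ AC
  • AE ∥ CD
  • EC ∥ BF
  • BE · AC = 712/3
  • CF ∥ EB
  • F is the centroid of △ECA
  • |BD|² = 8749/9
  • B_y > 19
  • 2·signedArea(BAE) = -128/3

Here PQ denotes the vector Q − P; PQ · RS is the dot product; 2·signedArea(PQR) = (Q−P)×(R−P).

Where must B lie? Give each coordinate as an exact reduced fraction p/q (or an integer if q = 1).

1. B_x = -3  [EC ∥ BF ∩ CF ∥ EB]
2. B_y = 58/3  [EC ∥ BF ∩ CF ∥ EB]
   → B = (-3, 58/3)

B = (-3, 58/3)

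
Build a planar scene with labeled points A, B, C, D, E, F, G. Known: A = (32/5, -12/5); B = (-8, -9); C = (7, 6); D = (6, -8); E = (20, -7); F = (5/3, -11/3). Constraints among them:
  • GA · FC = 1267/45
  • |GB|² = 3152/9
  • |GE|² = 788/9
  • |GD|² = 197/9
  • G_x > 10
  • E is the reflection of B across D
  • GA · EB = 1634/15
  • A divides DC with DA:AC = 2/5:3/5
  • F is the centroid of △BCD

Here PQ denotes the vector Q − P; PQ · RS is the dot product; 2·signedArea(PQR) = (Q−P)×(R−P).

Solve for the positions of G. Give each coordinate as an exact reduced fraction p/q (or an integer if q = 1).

G = (32/3, -23/3)

1. G_x = 32/3  [GA · FC = 1267/45 ∩ GA · EB = 1634/15]
2. G_y = -23/3  [GA · FC = 1267/45 ∩ GA · EB = 1634/15]
   → G = (32/3, -23/3)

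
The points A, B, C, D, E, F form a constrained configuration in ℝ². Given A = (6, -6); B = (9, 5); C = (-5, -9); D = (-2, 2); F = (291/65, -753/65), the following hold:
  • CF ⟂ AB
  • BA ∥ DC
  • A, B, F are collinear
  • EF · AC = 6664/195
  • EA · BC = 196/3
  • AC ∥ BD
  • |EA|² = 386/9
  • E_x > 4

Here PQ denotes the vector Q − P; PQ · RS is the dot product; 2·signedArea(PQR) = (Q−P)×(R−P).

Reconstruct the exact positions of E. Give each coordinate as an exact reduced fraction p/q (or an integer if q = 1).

1. E_x = 13/3  [EA · BC = 196/3 ∩ EF · AC = 6664/195]
2. E_y = 1/3  [EA · BC = 196/3 ∩ EF · AC = 6664/195]
   → E = (13/3, 1/3)

E = (13/3, 1/3)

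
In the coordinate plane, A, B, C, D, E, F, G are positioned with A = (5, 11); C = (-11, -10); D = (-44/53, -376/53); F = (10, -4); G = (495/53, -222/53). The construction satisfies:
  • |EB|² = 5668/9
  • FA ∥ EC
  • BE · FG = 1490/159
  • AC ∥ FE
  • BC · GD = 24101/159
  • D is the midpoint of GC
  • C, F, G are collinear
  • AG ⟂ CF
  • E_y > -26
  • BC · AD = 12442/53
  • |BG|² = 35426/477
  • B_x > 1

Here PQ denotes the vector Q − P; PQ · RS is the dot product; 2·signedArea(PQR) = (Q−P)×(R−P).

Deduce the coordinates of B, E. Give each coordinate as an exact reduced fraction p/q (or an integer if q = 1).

1. B_x = 4/3  [BC · GD = 24101/159 ∩ BC · AD = 12442/53]
2. B_y = -1  [BC · GD = 24101/159 ∩ BC · AD = 12442/53]
   → B = (4/3, -1)
3. E_x = -6  [FA ∥ EC ∩ AC ∥ FE]
4. E_y = -25  [FA ∥ EC ∩ AC ∥ FE]
   → E = (-6, -25)

B = (4/3, -1)
E = (-6, -25)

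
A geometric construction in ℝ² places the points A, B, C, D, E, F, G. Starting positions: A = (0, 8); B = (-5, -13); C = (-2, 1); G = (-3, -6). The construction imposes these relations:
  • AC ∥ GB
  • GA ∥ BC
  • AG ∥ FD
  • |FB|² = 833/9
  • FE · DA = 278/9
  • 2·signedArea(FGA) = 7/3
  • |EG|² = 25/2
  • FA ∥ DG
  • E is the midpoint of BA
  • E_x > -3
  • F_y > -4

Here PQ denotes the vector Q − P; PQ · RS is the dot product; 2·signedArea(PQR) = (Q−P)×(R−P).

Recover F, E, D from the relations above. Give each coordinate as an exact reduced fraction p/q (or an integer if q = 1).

1. F_x = -8/3  [line -14·x + 3·y + -79/3 = 0 ∩ |FB|² = 833/9]
2. F_y = -11/3  [line -14·x + 3·y + -79/3 = 0 ∩ |FB|² = 833/9]
   → F = (-8/3, -11/3)
3. E_x = -5/2  [E is the midpoint of BA]
4. E_y = -5/2  [E is the midpoint of BA]
   → E = (-5/2, -5/2)
5. D_x = -17/3  [FE · DA = 278/9 ∩ FA ∥ DG]
6. D_y = -53/3  [FE · DA = 278/9 ∩ FA ∥ DG]
   → D = (-17/3, -53/3)

D = (-17/3, -53/3)
E = (-5/2, -5/2)
F = (-8/3, -11/3)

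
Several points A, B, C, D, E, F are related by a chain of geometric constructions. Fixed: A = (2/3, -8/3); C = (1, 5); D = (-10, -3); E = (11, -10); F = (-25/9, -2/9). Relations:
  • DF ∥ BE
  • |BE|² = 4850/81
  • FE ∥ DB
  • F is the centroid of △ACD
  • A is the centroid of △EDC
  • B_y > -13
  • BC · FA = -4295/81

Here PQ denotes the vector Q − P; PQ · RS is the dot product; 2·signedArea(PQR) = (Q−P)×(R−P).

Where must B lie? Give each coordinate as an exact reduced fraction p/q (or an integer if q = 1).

B = (34/9, -115/9)

1. B_x = 34/9  [DF ∥ BE ∩ FE ∥ DB]
2. B_y = -115/9  [DF ∥ BE ∩ FE ∥ DB]
   → B = (34/9, -115/9)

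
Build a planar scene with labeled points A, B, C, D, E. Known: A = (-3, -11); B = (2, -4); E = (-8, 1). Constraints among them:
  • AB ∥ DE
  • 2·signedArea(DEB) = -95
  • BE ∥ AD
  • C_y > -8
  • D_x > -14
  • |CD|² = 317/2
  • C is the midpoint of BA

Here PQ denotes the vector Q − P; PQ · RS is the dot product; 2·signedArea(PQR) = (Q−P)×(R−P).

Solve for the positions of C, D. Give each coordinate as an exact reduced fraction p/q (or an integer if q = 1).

1. C_x = -1/2  [C is the midpoint of BA]
2. C_y = -15/2  [C is the midpoint of BA]
   → C = (-1/2, -15/2)
3. D_x = -13  [AB ∥ DE ∩ BE ∥ AD]
4. D_y = -6  [AB ∥ DE ∩ BE ∥ AD]
   → D = (-13, -6)

C = (-1/2, -15/2)
D = (-13, -6)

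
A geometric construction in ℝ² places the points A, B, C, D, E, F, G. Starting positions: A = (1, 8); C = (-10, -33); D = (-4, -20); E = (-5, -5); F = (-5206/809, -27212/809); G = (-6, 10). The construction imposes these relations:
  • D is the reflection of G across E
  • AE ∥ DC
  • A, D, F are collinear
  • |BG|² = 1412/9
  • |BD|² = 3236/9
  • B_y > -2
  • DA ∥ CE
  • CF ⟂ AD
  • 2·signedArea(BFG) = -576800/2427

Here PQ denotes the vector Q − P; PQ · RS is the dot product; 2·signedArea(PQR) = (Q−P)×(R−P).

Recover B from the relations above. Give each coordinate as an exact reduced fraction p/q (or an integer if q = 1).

1. B_x = -2/3  [line -35302/809·x + 352/809·y + -69196/2427 = 0 ∩ |BD|² = 3236/9]
2. B_y = -4/3  [line -35302/809·x + 352/809·y + -69196/2427 = 0 ∩ |BD|² = 3236/9]
   → B = (-2/3, -4/3)

B = (-2/3, -4/3)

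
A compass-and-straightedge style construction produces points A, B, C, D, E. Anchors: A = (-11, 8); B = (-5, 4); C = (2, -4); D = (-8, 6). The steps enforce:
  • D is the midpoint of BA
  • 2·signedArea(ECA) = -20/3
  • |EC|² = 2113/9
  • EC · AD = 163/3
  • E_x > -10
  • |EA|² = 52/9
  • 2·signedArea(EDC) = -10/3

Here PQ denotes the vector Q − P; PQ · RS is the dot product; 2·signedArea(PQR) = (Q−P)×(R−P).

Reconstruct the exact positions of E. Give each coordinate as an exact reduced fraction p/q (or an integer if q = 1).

1. E_x = -9  [2·signedArea(ECA) = -20/3 ∩ EC · AD = 163/3]
2. E_y = 20/3  [2·signedArea(ECA) = -20/3 ∩ EC · AD = 163/3]
   → E = (-9, 20/3)

E = (-9, 20/3)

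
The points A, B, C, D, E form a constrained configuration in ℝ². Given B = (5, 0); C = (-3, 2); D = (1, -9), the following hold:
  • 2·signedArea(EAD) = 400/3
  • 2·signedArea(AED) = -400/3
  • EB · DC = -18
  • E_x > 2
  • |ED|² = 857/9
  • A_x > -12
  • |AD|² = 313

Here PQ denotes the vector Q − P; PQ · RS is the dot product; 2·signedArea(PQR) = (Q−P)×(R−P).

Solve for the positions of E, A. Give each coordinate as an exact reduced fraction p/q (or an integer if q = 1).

A = (-11, 4)
E = (7/3, 2/3)

1. E_x = 7/3  [line 4·x + -11·y + -2 = 0 ∩ |ED|² = 857/9]
2. E_y = 2/3  [line 4·x + -11·y + -2 = 0 ∩ |ED|² = 857/9]
   → E = (7/3, 2/3)
3. A_x = -11  [line 29/3·x + -4/3·y + 335/3 = 0 ∩ |AD|² = 313]
4. A_y = 4  [line 29/3·x + -4/3·y + 335/3 = 0 ∩ |AD|² = 313]
   → A = (-11, 4)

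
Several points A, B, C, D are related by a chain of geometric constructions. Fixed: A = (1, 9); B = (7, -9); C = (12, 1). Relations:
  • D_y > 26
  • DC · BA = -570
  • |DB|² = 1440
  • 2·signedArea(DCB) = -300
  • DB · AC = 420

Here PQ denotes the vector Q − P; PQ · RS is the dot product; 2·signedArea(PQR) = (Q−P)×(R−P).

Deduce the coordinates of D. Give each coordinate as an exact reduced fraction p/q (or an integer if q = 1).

1. D_x = -5  [2·signedArea(DCB) = -300 ∩ DC · BA = -570]
2. D_y = 27  [2·signedArea(DCB) = -300 ∩ DC · BA = -570]
   → D = (-5, 27)

D = (-5, 27)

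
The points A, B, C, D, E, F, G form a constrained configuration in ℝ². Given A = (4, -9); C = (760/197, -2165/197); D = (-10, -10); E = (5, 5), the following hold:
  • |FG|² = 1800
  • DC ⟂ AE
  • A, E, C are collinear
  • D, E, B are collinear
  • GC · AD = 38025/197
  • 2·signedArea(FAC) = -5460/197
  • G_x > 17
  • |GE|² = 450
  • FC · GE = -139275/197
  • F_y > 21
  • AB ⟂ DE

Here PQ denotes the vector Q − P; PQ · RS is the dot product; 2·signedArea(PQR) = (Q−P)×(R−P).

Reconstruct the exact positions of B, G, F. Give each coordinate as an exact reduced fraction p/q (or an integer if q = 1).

1. B_x = -5/2  [D, E, B are collinear ∩ AB ⟂ DE]
2. B_y = -5/2  [D, E, B are collinear ∩ AB ⟂ DE]
   → B = (-5/2, -5/2)
3. G_x = 3490/197  [line 14·x + 1·y + -46500/197 = 0 ∩ |GE|² = 450]
4. G_y = -2360/197  [line 14·x + 1·y + -46500/197 = 0 ∩ |GE|² = 450]
   → G = (3490/197, -2360/197)
5. F_x = -1520/197  [FC · GE = -139275/197 ∩ 2·signedArea(FAC) = -5460/197]
6. F_y = 4330/197  [FC · GE = -139275/197 ∩ 2·signedArea(FAC) = -5460/197]
   → F = (-1520/197, 4330/197)

B = (-5/2, -5/2)
F = (-1520/197, 4330/197)
G = (3490/197, -2360/197)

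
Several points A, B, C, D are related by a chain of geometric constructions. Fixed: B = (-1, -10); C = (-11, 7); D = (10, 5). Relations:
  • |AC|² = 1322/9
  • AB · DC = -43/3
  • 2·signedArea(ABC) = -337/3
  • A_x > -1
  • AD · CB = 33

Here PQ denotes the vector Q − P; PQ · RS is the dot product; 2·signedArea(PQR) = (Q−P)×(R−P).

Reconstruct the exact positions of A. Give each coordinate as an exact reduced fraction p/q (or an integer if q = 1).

A = (-2/3, 2/3)

1. A_x = -2/3  [AD · CB = 33 ∩ AB · DC = -43/3]
2. A_y = 2/3  [AD · CB = 33 ∩ AB · DC = -43/3]
   → A = (-2/3, 2/3)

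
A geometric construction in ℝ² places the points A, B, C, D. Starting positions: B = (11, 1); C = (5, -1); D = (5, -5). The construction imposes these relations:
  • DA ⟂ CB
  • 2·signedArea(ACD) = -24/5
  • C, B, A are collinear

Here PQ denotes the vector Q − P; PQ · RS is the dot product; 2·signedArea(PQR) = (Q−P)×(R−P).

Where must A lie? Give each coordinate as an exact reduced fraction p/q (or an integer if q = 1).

A = (19/5, -7/5)

1. A_x = 19/5  [C, B, A are collinear ∩ DA ⟂ CB]
2. A_y = -7/5  [C, B, A are collinear ∩ DA ⟂ CB]
   → A = (19/5, -7/5)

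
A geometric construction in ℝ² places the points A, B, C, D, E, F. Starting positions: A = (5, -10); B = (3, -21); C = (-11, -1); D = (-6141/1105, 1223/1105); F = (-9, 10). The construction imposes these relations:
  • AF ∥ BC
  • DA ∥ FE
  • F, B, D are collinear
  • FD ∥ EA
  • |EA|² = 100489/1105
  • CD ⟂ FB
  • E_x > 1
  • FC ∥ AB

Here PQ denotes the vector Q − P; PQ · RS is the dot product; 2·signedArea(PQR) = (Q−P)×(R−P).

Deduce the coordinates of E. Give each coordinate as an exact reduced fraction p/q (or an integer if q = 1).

E = (1721/1105, -1223/1105)

1. E_x = 1721/1105  [FD ∥ EA ∩ DA ∥ FE]
2. E_y = -1223/1105  [FD ∥ EA ∩ DA ∥ FE]
   → E = (1721/1105, -1223/1105)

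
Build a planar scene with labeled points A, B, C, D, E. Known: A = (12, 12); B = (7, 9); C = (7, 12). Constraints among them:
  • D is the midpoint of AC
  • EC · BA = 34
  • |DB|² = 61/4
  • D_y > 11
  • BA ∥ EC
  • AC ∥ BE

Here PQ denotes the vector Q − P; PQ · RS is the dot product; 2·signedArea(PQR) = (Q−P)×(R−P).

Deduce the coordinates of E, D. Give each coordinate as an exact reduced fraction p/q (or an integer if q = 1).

1. E_x = 2  [BA ∥ EC ∩ AC ∥ BE]
2. E_y = 9  [BA ∥ EC ∩ AC ∥ BE]
   → E = (2, 9)
3. D_x = 19/2  [D is the midpoint of AC]
4. D_y = 12  [D is the midpoint of AC]
   → D = (19/2, 12)

D = (19/2, 12)
E = (2, 9)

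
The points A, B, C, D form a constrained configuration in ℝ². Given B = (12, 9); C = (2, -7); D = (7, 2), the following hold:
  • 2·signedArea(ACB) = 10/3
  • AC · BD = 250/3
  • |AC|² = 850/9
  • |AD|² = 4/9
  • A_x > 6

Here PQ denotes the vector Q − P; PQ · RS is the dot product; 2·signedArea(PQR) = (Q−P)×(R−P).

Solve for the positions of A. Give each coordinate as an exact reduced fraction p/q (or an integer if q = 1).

1. A_x = 7  [2·signedArea(ACB) = 10/3 ∩ AC · BD = 250/3]
2. A_y = 4/3  [2·signedArea(ACB) = 10/3 ∩ AC · BD = 250/3]
   → A = (7, 4/3)

A = (7, 4/3)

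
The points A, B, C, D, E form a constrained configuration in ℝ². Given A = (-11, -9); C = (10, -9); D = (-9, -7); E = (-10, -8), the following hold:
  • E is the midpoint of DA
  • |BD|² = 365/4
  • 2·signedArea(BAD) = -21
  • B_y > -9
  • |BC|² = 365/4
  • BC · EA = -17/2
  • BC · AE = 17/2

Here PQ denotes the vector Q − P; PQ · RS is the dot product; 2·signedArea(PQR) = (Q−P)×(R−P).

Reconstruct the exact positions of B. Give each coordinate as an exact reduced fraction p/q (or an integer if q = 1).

B = (1/2, -8)

1. B_x = 1/2  [BC · AE = 17/2 ∩ 2·signedArea(BAD) = -21]
2. B_y = -8  [BC · AE = 17/2 ∩ 2·signedArea(BAD) = -21]
   → B = (1/2, -8)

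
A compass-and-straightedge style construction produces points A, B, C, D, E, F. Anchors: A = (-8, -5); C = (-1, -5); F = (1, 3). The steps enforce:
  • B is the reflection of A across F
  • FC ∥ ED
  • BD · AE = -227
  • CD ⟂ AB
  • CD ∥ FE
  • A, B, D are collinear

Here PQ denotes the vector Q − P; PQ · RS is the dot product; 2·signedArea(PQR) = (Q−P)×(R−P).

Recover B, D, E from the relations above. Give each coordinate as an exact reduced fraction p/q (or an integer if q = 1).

1. B_x = 10  [B is the reflection of A across F]
2. B_y = 11  [B is the reflection of A across F]
   → B = (10, 11)
3. D_x = -593/145  [A, B, D are collinear ∩ CD ⟂ AB]
4. D_y = -221/145  [A, B, D are collinear ∩ CD ⟂ AB]
   → D = (-593/145, -221/145)
5. E_x = -303/145  [FC ∥ ED ∩ CD ∥ FE]
6. E_y = 939/145  [FC ∥ ED ∩ CD ∥ FE]
   → E = (-303/145, 939/145)

B = (10, 11)
D = (-593/145, -221/145)
E = (-303/145, 939/145)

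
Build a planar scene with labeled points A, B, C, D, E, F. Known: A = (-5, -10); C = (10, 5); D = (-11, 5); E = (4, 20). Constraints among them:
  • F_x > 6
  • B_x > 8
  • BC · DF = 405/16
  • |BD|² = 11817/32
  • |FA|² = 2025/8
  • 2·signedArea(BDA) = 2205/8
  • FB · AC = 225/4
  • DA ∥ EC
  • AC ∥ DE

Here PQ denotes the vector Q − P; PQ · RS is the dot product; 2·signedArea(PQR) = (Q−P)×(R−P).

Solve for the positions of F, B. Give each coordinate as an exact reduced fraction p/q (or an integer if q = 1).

B = (65/8, 25/8)
F = (25/4, 5/4)

1. B_x = 65/8  [line 15·x + 6·y + -1125/8 = 0 ∩ |BD|² = 11817/32]
2. B_y = 25/8  [line 15·x + 6·y + -1125/8 = 0 ∩ |BD|² = 11817/32]
   → B = (65/8, 25/8)
3. F_x = 25/4  [line -15·x + -15·y + 225/2 = 0 ∩ |FA|² = 2025/8]
4. F_y = 5/4  [line -15·x + -15·y + 225/2 = 0 ∩ |FA|² = 2025/8]
   → F = (25/4, 5/4)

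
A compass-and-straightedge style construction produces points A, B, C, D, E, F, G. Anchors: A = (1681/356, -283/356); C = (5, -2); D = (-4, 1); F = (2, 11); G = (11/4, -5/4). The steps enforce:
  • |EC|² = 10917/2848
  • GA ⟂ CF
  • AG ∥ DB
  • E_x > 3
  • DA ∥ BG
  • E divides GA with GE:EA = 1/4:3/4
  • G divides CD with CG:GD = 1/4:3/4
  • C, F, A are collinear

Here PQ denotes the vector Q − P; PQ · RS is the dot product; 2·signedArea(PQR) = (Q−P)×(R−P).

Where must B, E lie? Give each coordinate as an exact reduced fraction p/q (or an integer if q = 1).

1. B_x = -1063/178  [DA ∥ BG ∩ AG ∥ DB]
2. B_y = 97/178  [DA ∥ BG ∩ AG ∥ DB]
   → B = (-1063/178, 97/178)
3. E_x = 2309/712  [E divides GA with GE:EA = 1/4:3/4]
4. E_y = -809/712  [E divides GA with GE:EA = 1/4:3/4]
   → E = (2309/712, -809/712)

B = (-1063/178, 97/178)
E = (2309/712, -809/712)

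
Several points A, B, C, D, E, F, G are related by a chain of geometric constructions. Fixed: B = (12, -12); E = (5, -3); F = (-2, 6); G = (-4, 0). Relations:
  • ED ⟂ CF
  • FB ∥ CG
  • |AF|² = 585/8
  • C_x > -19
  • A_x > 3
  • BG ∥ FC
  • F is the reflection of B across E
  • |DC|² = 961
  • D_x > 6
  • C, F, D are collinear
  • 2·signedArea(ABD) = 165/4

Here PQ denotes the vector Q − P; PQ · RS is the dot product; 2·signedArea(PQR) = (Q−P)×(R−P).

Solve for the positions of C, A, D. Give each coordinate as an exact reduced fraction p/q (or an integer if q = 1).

1. C_x = -18  [FB ∥ CG ∩ BG ∥ FC]
2. C_y = 18  [FB ∥ CG ∩ BG ∥ FC]
   → C = (-18, 18)
3. D_x = 34/5  [C, F, D are collinear ∩ ED ⟂ CF]
4. D_y = -3/5  [C, F, D are collinear ∩ ED ⟂ CF]
   → D = (34/5, -3/5)
5. A_x = 13/4  [line -57/5·x + -26/5·y + 663/20 = 0 ∩ |AF|² = 585/8]
6. A_y = -3/4  [line -57/5·x + -26/5·y + 663/20 = 0 ∩ |AF|² = 585/8]
   → A = (13/4, -3/4)

A = (13/4, -3/4)
C = (-18, 18)
D = (34/5, -3/5)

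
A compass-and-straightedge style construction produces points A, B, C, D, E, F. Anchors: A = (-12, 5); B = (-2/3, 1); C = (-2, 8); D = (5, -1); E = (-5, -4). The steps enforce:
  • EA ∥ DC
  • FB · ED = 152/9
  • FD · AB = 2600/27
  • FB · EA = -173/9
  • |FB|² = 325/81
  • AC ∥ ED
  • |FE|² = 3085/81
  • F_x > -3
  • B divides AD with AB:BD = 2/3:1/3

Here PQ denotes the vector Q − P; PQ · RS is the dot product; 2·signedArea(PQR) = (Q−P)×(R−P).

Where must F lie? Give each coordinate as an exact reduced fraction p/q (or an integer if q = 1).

F = (-23/9, 5/3)

1. F_x = -23/9  [FB · EA = -173/9 ∩ FD · AB = 2600/27]
2. F_y = 5/3  [FB · EA = -173/9 ∩ FD · AB = 2600/27]
   → F = (-23/9, 5/3)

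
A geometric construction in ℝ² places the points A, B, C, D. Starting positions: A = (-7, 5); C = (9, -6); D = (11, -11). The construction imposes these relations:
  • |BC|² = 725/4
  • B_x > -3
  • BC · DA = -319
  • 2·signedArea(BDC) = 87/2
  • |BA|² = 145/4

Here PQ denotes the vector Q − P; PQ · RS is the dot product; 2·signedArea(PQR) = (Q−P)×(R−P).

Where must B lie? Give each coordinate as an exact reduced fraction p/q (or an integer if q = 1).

B = (-5/2, 1)

1. B_x = -5/2  [2·signedArea(BDC) = 87/2 ∩ BC · DA = -319]
2. B_y = 1  [2·signedArea(BDC) = 87/2 ∩ BC · DA = -319]
   → B = (-5/2, 1)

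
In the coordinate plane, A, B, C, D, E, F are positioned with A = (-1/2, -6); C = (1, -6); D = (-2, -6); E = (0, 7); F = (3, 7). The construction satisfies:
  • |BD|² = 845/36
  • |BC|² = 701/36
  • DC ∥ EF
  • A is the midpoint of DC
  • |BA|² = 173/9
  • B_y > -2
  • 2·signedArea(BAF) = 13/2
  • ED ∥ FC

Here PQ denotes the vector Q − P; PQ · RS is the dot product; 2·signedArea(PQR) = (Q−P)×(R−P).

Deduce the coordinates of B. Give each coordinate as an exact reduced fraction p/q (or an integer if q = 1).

1. B_x = 1/6  [line -13·x + 7/2·y + 8 = 0 ∩ |BA|² = 173/9]
2. B_y = -5/3  [line -13·x + 7/2·y + 8 = 0 ∩ |BA|² = 173/9]
   → B = (1/6, -5/3)

B = (1/6, -5/3)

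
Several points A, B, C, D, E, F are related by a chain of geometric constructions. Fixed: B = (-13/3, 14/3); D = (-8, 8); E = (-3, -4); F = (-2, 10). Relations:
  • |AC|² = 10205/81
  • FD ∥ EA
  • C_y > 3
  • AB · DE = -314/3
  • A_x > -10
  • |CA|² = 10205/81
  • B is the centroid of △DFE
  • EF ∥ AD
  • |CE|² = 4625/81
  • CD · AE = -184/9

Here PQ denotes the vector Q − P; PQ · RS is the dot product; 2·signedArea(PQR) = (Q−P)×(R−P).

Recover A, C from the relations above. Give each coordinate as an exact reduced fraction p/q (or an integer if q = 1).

1. A_x = -9  [EF ∥ AD ∩ FD ∥ EA]
2. A_y = -6  [EF ∥ AD ∩ FD ∥ EA]
   → A = (-9, -6)
3. C_x = -28/9  [line -6·x + -2·y + -104/9 = 0 ∩ |CA|² = 10205/81]
4. C_y = 32/9  [line -6·x + -2·y + -104/9 = 0 ∩ |CA|² = 10205/81]
   → C = (-28/9, 32/9)

A = (-9, -6)
C = (-28/9, 32/9)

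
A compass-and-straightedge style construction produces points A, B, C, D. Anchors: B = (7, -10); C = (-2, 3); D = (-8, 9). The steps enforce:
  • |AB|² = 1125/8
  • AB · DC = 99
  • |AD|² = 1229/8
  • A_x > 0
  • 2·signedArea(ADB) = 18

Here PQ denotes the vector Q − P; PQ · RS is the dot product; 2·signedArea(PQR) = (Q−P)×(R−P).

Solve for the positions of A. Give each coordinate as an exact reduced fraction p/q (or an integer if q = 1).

1. A_x = 1/4  [AB · DC = 99 ∩ 2·signedArea(ADB) = 18]
2. A_y = -1/4  [AB · DC = 99 ∩ 2·signedArea(ADB) = 18]
   → A = (1/4, -1/4)

A = (1/4, -1/4)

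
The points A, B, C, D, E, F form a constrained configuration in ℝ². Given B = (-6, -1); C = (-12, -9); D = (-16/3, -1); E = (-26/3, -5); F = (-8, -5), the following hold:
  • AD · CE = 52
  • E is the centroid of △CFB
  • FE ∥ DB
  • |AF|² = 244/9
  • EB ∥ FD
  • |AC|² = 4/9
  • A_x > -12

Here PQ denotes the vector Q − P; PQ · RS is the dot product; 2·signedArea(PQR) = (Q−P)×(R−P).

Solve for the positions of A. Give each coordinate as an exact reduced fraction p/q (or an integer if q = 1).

A = (-34/3, -9)

1. A_x = -34/3  [line -10/3·x + -4·y + -664/9 = 0 ∩ |AF|² = 244/9]
2. A_y = -9  [line -10/3·x + -4·y + -664/9 = 0 ∩ |AF|² = 244/9]
   → A = (-34/3, -9)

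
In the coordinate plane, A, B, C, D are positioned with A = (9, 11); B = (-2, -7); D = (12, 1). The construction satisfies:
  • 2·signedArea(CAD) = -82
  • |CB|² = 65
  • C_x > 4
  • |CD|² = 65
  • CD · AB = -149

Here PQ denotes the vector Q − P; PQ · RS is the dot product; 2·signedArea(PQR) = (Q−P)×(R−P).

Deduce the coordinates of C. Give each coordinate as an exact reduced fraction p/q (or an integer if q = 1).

1. C_x = 5  [2·signedArea(CAD) = -82 ∩ CD · AB = -149]
2. C_y = -3  [2·signedArea(CAD) = -82 ∩ CD · AB = -149]
   → C = (5, -3)

C = (5, -3)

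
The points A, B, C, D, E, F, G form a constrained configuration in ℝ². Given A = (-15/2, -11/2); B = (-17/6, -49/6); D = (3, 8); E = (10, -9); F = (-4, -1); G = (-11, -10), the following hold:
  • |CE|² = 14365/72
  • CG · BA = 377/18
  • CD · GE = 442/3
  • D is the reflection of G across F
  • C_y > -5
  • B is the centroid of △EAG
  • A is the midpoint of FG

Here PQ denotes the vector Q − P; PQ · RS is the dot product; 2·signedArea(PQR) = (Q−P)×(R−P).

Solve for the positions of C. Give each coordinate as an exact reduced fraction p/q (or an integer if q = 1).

C = (-41/12, -55/12)

1. C_x = -41/12  [CD · GE = 442/3 ∩ CG · BA = 377/18]
2. C_y = -55/12  [CD · GE = 442/3 ∩ CG · BA = 377/18]
   → C = (-41/12, -55/12)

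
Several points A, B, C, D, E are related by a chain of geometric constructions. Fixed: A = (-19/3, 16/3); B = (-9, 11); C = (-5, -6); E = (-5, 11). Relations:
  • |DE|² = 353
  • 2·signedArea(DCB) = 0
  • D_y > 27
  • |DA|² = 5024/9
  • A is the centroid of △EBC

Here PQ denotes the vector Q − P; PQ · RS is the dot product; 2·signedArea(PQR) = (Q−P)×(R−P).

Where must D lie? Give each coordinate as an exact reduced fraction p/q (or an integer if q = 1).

1. D_x = -13  [line -17·x + -4·y + -109 = 0 ∩ |DE|² = 353]
2. D_y = 28  [line -17·x + -4·y + -109 = 0 ∩ |DE|² = 353]
   → D = (-13, 28)

D = (-13, 28)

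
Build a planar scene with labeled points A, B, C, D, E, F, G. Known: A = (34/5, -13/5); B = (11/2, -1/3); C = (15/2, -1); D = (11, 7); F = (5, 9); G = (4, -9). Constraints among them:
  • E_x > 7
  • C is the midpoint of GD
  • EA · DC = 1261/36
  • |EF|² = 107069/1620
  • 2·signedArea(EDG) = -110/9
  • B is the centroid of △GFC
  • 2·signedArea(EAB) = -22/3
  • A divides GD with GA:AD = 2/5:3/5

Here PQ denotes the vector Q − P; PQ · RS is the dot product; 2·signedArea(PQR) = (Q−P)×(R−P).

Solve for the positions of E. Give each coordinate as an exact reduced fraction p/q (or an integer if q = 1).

1. E_x = 233/30  [2·signedArea(EAB) = -22/3 ∩ 2·signedArea(EDG) = -110/9]
2. E_y = 61/45  [2·signedArea(EAB) = -22/3 ∩ 2·signedArea(EDG) = -110/9]
   → E = (233/30, 61/45)

E = (233/30, 61/45)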